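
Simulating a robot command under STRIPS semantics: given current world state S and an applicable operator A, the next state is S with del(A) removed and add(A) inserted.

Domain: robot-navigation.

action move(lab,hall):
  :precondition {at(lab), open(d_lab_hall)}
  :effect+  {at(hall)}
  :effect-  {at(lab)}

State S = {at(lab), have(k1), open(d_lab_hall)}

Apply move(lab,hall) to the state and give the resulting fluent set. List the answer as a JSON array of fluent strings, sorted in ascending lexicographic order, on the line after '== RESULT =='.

Compute (S \ del) ∪ add:
  pre ⊆ S: {at(lab), open(d_lab_hall)} ⊆ S  — applicable
  S \ del = {have(k1), open(d_lab_hall)}
  ∪ add   = {at(hall), have(k1), open(d_lab_hall)}

== RESULT ==
["at(hall)", "have(k1)", "open(d_lab_hall)"]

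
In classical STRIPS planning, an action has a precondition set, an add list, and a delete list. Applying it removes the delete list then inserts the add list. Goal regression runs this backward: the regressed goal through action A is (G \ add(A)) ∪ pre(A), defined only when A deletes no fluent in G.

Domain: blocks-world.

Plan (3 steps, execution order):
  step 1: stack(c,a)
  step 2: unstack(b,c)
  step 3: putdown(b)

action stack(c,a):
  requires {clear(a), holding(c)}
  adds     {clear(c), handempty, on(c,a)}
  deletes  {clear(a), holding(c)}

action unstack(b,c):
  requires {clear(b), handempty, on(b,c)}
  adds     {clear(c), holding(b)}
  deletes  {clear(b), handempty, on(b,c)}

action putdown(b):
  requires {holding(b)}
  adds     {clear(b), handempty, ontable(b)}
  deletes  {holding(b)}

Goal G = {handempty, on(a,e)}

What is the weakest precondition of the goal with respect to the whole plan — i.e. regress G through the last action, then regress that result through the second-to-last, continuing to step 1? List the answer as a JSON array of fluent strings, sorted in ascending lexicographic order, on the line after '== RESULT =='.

Regress step by step:
  through step 3 (putdown(b)): drop {handempty}, keep {on(a,e)}, require {holding(b)}
    → {holding(b), on(a,e)}
  through step 2 (unstack(b,c)): drop {holding(b)}, keep {on(a,e)}, require {clear(b), handempty, on(b,c)}
    → {clear(b), handempty, on(a,e), on(b,c)}
  through step 1 (stack(c,a)): drop {handempty}, keep {clear(b), on(a,e), on(b,c)}, require {clear(a), holding(c)}
    → {clear(a), clear(b), holding(c), on(a,e), on(b,c)}

== RESULT ==
["clear(a)", "clear(b)", "holding(c)", "on(a,e)", "on(b,c)"]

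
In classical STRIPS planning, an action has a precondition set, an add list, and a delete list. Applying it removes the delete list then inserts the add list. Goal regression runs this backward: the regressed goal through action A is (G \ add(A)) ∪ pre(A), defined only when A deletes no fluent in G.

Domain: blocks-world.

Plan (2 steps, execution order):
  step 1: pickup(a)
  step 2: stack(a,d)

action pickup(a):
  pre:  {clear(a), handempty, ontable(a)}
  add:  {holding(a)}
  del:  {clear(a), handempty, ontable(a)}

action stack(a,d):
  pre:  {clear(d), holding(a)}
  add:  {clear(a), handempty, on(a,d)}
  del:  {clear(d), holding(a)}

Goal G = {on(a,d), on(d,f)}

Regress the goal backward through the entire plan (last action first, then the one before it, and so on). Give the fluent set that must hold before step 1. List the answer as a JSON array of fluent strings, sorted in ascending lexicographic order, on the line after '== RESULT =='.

Work backward from the goal:
  through step 2 (stack(a,d)): drop {on(a,d)}, keep {on(d,f)}, require {clear(d), holding(a)}
    → {clear(d), holding(a), on(d,f)}
  through step 1 (pickup(a)): drop {holding(a)}, keep {clear(d), on(d,f)}, require {clear(a), handempty, ontable(a)}
    → {clear(a), clear(d), handempty, on(d,f), ontable(a)}

== RESULT ==
["clear(a)", "clear(d)", "handempty", "on(d,f)", "ontable(a)"]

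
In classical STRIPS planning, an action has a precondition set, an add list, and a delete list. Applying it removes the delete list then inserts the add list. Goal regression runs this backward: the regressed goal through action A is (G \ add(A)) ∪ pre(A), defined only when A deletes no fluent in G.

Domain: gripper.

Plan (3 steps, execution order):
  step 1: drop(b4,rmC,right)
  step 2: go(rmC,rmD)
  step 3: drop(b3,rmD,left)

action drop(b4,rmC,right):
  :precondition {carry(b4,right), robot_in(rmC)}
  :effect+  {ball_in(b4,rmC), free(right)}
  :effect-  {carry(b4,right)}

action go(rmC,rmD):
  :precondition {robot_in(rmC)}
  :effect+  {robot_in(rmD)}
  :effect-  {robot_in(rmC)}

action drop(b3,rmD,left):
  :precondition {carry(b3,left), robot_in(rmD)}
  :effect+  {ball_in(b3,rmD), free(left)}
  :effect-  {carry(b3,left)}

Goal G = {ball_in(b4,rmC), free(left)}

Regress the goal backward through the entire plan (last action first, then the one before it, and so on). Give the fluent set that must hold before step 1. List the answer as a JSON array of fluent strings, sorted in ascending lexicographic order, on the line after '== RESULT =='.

Work backward from the goal:
  through step 3 (drop(b3,rmD,left)): drop {free(left)}, keep {ball_in(b4,rmC)}, require {carry(b3,left), robot_in(rmD)}
    → {ball_in(b4,rmC), carry(b3,left), robot_in(rmD)}
  through step 2 (go(rmC,rmD)): drop {robot_in(rmD)}, keep {ball_in(b4,rmC), carry(b3,left)}, require {robot_in(rmC)}
    → {ball_in(b4,rmC), carry(b3,left), robot_in(rmC)}
  through step 1 (drop(b4,rmC,right)): drop {ball_in(b4,rmC)}, keep {carry(b3,left), robot_in(rmC)}, require {carry(b4,right), robot_in(rmC)}
    → {carry(b3,left), carry(b4,right), robot_in(rmC)}

== RESULT ==
["carry(b3,left)", "carry(b4,right)", "robot_in(rmC)"]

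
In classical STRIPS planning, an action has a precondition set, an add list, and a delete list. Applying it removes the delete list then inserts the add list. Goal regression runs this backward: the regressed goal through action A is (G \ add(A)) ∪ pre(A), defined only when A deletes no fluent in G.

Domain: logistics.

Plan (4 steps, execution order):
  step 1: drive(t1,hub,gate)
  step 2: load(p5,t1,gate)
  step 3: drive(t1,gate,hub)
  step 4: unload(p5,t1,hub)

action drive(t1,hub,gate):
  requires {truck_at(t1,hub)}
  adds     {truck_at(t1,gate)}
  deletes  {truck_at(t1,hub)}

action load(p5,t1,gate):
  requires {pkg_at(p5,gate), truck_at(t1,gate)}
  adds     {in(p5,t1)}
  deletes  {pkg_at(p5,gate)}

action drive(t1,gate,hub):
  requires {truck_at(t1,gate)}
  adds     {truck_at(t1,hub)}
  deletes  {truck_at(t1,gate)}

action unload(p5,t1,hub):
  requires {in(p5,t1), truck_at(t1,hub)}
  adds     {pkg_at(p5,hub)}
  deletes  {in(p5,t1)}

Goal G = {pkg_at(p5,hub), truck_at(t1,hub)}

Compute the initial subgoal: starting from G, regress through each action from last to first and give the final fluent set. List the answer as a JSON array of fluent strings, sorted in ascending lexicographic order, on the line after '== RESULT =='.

Regress step by step:
  through step 4 (unload(p5,t1,hub)): drop {pkg_at(p5,hub)}, keep {truck_at(t1,hub)}, require {in(p5,t1), truck_at(t1,hub)}
    → {in(p5,t1), truck_at(t1,hub)}
  through step 3 (drive(t1,gate,hub)): drop {truck_at(t1,hub)}, keep {in(p5,t1)}, require {truck_at(t1,gate)}
    → {in(p5,t1), truck_at(t1,gate)}
  through step 2 (load(p5,t1,gate)): drop {in(p5,t1)}, keep {truck_at(t1,gate)}, require {pkg_at(p5,gate), truck_at(t1,gate)}
    → {pkg_at(p5,gate), truck_at(t1,gate)}
  through step 1 (drive(t1,hub,gate)): drop {truck_at(t1,gate)}, keep {pkg_at(p5,gate)}, require {truck_at(t1,hub)}
    → {pkg_at(p5,gate), truck_at(t1,hub)}

== RESULT ==
["pkg_at(p5,gate)", "truck_at(t1,hub)"]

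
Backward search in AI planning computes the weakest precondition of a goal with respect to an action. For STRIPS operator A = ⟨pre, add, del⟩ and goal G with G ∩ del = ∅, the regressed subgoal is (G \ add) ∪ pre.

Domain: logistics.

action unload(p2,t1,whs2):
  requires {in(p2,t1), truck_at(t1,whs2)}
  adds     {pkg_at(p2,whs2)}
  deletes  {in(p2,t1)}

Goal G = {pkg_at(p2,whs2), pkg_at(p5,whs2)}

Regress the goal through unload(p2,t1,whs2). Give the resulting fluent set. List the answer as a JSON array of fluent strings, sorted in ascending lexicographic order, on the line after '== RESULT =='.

Compute (G \ add) ∪ pre:
  G ∩ del = {}  (empty — regression defined)
  G \ add = {pkg_at(p2,whs2), pkg_at(p5,whs2)} \ {pkg_at(p2,whs2)} = {pkg_at(p5,whs2)}
  ∪ pre   = {pkg_at(p5,whs2)} ∪ {in(p2,t1), truck_at(t1,whs2)}
          = {in(p2,t1), pkg_at(p5,whs2), truck_at(t1,whs2)}

== RESULT ==
["in(p2,t1)", "pkg_at(p5,whs2)", "truck_at(t1,whs2)"]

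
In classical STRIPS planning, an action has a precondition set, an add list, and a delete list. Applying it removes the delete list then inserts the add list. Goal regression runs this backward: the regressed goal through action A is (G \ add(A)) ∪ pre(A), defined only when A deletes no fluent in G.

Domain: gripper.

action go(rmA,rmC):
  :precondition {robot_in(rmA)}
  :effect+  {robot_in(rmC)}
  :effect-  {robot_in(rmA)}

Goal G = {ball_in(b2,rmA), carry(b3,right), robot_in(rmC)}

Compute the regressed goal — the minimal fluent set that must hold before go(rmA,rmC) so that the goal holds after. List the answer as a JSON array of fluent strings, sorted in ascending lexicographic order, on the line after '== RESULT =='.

Compute (G \ add) ∪ pre:
  G ∩ del = {}  (empty — regression defined)
  G \ add = {ball_in(b2,rmA), carry(b3,right), robot_in(rmC)} \ {robot_in(rmC)} = {ball_in(b2,rmA), carry(b3,right)}
  ∪ pre   = {ball_in(b2,rmA), carry(b3,right)} ∪ {robot_in(rmA)}
          = {ball_in(b2,rmA), carry(b3,right), robot_in(rmA)}

== RESULT ==
["ball_in(b2,rmA)", "carry(b3,right)", "robot_in(rmA)"]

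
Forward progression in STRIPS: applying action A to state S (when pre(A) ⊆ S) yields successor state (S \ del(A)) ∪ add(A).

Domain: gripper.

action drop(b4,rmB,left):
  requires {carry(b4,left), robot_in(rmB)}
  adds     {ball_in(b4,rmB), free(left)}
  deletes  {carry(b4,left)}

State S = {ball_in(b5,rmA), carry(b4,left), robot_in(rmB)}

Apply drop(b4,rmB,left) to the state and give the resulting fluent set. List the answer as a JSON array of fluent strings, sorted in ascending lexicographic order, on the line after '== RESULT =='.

Compute (S \ del) ∪ add:
  pre ⊆ S: {carry(b4,left), robot_in(rmB)} ⊆ S  — applicable
  S \ del = {ball_in(b5,rmA), robot_in(rmB)}
  ∪ add   = {ball_in(b4,rmB), ball_in(b5,rmA), free(left), robot_in(rmB)}

== RESULT ==
["ball_in(b4,rmB)", "ball_in(b5,rmA)", "free(left)", "robot_in(rmB)"]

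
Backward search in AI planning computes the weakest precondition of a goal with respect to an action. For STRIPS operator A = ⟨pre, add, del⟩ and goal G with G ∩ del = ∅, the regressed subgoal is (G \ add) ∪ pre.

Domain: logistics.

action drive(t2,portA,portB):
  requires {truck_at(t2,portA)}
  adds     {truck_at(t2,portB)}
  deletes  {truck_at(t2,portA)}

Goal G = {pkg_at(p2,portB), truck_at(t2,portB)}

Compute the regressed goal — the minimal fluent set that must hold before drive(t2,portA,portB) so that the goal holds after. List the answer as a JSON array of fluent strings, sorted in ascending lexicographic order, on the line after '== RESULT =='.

Compute (G \ add) ∪ pre:
  G ∩ del = {}  (empty — regression defined)
  G \ add = {pkg_at(p2,portB), truck_at(t2,portB)} \ {truck_at(t2,portB)} = {pkg_at(p2,portB)}
  ∪ pre   = {pkg_at(p2,portB)} ∪ {truck_at(t2,portA)}
          = {pkg_at(p2,portB), truck_at(t2,portA)}

== RESULT ==
["pkg_at(p2,portB)", "truck_at(t2,portA)"]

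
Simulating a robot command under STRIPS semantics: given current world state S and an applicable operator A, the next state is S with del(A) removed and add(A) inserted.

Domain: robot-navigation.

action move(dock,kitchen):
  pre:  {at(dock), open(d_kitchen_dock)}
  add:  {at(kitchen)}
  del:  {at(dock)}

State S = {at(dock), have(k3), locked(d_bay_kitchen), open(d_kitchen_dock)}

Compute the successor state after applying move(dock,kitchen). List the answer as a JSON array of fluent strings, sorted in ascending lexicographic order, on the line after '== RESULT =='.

Progress:
  pre ⊆ S: {at(dock), open(d_kitchen_dock)} ⊆ S  — applicable
  S \ del = {have(k3), locked(d_bay_kitchen), open(d_kitchen_dock)}
  ∪ add   = {at(kitchen), have(k3), locked(d_bay_kitchen), open(d_kitchen_dock)}

== RESULT ==
["at(kitchen)", "have(k3)", "locked(d_bay_kitchen)", "open(d_kitchen_dock)"]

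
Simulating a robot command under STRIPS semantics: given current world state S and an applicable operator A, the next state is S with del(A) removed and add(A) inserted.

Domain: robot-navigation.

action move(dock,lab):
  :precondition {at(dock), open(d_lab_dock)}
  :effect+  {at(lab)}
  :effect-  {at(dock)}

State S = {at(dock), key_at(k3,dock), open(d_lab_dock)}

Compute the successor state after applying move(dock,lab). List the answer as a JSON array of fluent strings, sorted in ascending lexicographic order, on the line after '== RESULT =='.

Progress:
  pre ⊆ S: {at(dock), open(d_lab_dock)} ⊆ S  — applicable
  S \ del = {key_at(k3,dock), open(d_lab_dock)}
  ∪ add   = {at(lab), key_at(k3,dock), open(d_lab_dock)}

== RESULT ==
["at(lab)", "key_at(k3,dock)", "open(d_lab_dock)"]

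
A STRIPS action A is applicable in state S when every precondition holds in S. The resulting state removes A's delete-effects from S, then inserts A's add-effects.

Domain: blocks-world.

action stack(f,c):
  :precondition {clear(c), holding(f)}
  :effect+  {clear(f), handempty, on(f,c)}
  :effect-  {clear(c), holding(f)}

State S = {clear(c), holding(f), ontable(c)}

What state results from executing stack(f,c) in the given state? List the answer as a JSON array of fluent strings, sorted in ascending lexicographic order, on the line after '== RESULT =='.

Progress:
  pre ⊆ S: {clear(c), holding(f)} ⊆ S  — applicable
  S \ del = {ontable(c)}
  ∪ add   = {clear(f), handempty, on(f,c), ontable(c)}

== RESULT ==
["clear(f)", "handempty", "on(f,c)", "ontable(c)"]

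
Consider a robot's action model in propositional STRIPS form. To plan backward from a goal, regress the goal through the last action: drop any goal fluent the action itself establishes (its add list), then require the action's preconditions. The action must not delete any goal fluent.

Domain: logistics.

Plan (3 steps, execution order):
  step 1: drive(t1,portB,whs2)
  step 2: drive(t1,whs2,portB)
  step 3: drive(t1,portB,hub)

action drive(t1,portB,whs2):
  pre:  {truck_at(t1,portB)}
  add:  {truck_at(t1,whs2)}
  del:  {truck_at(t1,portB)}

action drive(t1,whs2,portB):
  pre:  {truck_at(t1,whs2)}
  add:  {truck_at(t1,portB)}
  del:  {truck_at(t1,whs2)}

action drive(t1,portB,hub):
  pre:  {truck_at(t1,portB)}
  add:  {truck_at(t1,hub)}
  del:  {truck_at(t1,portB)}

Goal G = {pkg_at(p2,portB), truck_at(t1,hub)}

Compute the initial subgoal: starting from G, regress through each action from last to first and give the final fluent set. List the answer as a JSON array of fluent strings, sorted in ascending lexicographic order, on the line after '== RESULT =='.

Work backward from the goal:
  through step 3 (drive(t1,portB,hub)): drop {truck_at(t1,hub)}, keep {pkg_at(p2,portB)}, require {truck_at(t1,portB)}
    → {pkg_at(p2,portB), truck_at(t1,portB)}
  through step 2 (drive(t1,whs2,portB)): drop {truck_at(t1,portB)}, keep {pkg_at(p2,portB)}, require {truck_at(t1,whs2)}
    → {pkg_at(p2,portB), truck_at(t1,whs2)}
  through step 1 (drive(t1,portB,whs2)): drop {truck_at(t1,whs2)}, keep {pkg_at(p2,portB)}, require {truck_at(t1,portB)}
    → {pkg_at(p2,portB), truck_at(t1,portB)}

== RESULT ==
["pkg_at(p2,portB)", "truck_at(t1,portB)"]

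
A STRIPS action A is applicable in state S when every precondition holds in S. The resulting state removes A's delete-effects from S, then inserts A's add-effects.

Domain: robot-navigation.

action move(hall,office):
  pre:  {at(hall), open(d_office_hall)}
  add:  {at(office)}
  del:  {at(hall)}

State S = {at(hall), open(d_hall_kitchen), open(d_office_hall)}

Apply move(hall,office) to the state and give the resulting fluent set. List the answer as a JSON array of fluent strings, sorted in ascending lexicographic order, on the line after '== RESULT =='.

Progress:
  pre ⊆ S: {at(hall), open(d_office_hall)} ⊆ S  — applicable
  S \ del = {open(d_hall_kitchen), open(d_office_hall)}
  ∪ add   = {at(office), open(d_hall_kitchen), open(d_office_hall)}

== RESULT ==
["at(office)", "open(d_hall_kitchen)", "open(d_office_hall)"]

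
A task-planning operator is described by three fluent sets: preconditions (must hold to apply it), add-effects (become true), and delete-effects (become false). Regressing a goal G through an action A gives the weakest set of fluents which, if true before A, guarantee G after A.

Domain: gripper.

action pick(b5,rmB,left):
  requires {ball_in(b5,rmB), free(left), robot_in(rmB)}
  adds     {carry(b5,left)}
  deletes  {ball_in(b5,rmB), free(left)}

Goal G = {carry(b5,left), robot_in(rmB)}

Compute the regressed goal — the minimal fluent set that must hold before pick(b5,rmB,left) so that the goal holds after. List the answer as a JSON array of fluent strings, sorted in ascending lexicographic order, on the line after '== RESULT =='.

Compute (G \ add) ∪ pre:
  G ∩ del = {}  (empty — regression defined)
  G \ add = {carry(b5,left), robot_in(rmB)} \ {carry(b5,left)} = {robot_in(rmB)}
  ∪ pre   = {robot_in(rmB)} ∪ {ball_in(b5,rmB), free(left), robot_in(rmB)}
          = {ball_in(b5,rmB), free(left), robot_in(rmB)}

== RESULT ==
["ball_in(b5,rmB)", "free(left)", "robot_in(rmB)"]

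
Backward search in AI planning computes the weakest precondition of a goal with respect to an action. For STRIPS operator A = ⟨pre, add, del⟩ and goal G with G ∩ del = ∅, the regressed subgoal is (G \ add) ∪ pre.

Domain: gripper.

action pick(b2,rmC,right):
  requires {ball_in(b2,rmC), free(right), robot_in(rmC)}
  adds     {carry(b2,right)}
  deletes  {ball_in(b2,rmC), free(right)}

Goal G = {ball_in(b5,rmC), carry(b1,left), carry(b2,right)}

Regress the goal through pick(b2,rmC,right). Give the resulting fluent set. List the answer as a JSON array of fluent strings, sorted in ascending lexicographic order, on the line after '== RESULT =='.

Regress:
  G ∩ del = {}  (empty — regression defined)
  G \ add = {ball_in(b5,rmC), carry(b1,left), carry(b2,right)} \ {carry(b2,right)} = {ball_in(b5,rmC), carry(b1,left)}
  ∪ pre   = {ball_in(b5,rmC), carry(b1,left)} ∪ {ball_in(b2,rmC), free(right), robot_in(rmC)}
          = {ball_in(b2,rmC), ball_in(b5,rmC), carry(b1,left), free(right), robot_in(rmC)}

== RESULT ==
["ball_in(b2,rmC)", "ball_in(b5,rmC)", "carry(b1,left)", "free(right)", "robot_in(rmC)"]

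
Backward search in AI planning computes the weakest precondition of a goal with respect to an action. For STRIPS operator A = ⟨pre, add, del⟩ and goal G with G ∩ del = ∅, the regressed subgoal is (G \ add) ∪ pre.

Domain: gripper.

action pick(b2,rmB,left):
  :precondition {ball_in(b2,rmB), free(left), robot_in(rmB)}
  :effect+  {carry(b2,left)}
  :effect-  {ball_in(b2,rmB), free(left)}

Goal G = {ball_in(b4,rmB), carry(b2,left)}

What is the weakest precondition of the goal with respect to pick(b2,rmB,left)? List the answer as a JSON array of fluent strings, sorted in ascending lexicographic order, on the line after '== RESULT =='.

Compute (G \ add) ∪ pre:
  G ∩ del = {}  (empty — regression defined)
  G \ add = {ball_in(b4,rmB), carry(b2,left)} \ {carry(b2,left)} = {ball_in(b4,rmB)}
  ∪ pre   = {ball_in(b4,rmB)} ∪ {ball_in(b2,rmB), free(left), robot_in(rmB)}
          = {ball_in(b2,rmB), ball_in(b4,rmB), free(left), robot_in(rmB)}

== RESULT ==
["ball_in(b2,rmB)", "ball_in(b4,rmB)", "free(left)", "robot_in(rmB)"]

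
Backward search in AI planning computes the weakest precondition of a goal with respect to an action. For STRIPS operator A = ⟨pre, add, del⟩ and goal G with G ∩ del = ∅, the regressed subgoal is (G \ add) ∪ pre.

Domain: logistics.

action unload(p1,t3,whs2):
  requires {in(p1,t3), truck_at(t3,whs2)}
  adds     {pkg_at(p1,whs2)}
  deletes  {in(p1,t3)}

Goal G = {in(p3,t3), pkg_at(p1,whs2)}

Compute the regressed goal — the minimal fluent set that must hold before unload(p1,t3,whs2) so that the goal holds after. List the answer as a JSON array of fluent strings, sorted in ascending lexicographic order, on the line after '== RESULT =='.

Regress:
  G ∩ del = {}  (empty — regression defined)
  G \ add = {in(p3,t3), pkg_at(p1,whs2)} \ {pkg_at(p1,whs2)} = {in(p3,t3)}
  ∪ pre   = {in(p3,t3)} ∪ {in(p1,t3), truck_at(t3,whs2)}
          = {in(p1,t3), in(p3,t3), truck_at(t3,whs2)}

== RESULT ==
["in(p1,t3)", "in(p3,t3)", "truck_at(t3,whs2)"]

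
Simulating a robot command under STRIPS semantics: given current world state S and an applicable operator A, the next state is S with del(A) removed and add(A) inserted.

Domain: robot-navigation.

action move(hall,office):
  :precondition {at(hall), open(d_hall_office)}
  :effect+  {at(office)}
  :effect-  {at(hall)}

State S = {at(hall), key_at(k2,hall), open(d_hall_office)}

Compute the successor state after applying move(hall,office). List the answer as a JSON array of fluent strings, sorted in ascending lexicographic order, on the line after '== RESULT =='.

Compute (S \ del) ∪ add:
  pre ⊆ S: {at(hall), open(d_hall_office)} ⊆ S  — applicable
  S \ del = {key_at(k2,hall), open(d_hall_office)}
  ∪ add   = {at(office), key_at(k2,hall), open(d_hall_office)}

== RESULT ==
["at(office)", "key_at(k2,hall)", "open(d_hall_office)"]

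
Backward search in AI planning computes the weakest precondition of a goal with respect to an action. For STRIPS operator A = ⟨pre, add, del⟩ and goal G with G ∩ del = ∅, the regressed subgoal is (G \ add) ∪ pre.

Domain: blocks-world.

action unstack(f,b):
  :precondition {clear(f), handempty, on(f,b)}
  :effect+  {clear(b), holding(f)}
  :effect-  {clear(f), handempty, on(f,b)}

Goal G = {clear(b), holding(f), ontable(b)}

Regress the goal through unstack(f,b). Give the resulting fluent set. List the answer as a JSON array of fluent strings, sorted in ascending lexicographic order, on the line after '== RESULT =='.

Compute (G \ add) ∪ pre:
  G ∩ del = {}  (empty — regression defined)
  G \ add = {clear(b), holding(f), ontable(b)} \ {clear(b), holding(f)} = {ontable(b)}
  ∪ pre   = {ontable(b)} ∪ {clear(f), handempty, on(f,b)}
          = {clear(f), handempty, on(f,b), ontable(b)}

== RESULT ==
["clear(f)", "handempty", "on(f,b)", "ontable(b)"]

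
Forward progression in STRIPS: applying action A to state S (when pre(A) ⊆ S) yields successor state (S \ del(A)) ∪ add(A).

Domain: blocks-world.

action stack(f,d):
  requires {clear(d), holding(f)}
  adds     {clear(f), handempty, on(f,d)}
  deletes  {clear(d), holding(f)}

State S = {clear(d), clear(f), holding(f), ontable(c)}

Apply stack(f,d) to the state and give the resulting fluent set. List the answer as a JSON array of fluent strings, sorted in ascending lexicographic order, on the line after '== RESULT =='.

Compute (S \ del) ∪ add:
  pre ⊆ S: {clear(d), holding(f)} ⊆ S  — applicable
  S \ del = {clear(f), ontable(c)}
  ∪ add   = {clear(f), handempty, on(f,d), ontable(c)}

== RESULT ==
["clear(f)", "handempty", "on(f,d)", "ontable(c)"]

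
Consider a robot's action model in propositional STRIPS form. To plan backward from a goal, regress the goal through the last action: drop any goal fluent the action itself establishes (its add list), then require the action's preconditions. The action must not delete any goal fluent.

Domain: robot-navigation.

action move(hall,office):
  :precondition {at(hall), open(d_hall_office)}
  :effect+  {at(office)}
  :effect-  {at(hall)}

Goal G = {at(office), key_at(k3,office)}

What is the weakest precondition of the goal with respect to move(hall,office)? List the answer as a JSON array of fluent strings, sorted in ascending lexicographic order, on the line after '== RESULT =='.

Compute (G \ add) ∪ pre:
  G ∩ del = {}  (empty — regression defined)
  G \ add = {at(office), key_at(k3,office)} \ {at(office)} = {key_at(k3,office)}
  ∪ pre   = {key_at(k3,office)} ∪ {at(hall), open(d_hall_office)}
          = {at(hall), key_at(k3,office), open(d_hall_office)}

== RESULT ==
["at(hall)", "key_at(k3,office)", "open(d_hall_office)"]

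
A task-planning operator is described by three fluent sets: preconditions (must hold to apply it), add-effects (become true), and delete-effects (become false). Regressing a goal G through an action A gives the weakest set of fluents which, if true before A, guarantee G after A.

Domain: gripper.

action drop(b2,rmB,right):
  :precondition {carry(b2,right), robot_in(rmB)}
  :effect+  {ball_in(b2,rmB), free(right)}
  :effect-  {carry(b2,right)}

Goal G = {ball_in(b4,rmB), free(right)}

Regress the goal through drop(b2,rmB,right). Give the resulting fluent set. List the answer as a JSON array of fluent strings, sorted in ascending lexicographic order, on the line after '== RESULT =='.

Regress:
  G ∩ del = {}  (empty — regression defined)
  G \ add = {ball_in(b4,rmB), free(right)} \ {ball_in(b2,rmB), free(right)} = {ball_in(b4,rmB)}
  ∪ pre   = {ball_in(b4,rmB)} ∪ {carry(b2,right), robot_in(rmB)}
          = {ball_in(b4,rmB), carry(b2,right), robot_in(rmB)}

== RESULT ==
["ball_in(b4,rmB)", "carry(b2,right)", "robot_in(rmB)"]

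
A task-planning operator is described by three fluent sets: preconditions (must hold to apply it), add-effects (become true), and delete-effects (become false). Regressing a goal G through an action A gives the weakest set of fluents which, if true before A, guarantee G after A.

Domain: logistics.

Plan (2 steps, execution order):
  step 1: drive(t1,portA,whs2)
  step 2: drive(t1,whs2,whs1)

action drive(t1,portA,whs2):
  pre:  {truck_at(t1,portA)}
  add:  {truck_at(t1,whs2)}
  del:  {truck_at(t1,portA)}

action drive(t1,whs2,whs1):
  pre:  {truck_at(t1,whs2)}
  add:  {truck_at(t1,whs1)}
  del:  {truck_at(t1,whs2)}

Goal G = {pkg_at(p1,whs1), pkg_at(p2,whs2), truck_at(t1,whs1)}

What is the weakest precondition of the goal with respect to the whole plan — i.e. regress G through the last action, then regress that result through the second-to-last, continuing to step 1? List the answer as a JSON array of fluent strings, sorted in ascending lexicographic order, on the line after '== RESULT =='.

Regress step by step:
  through step 2 (drive(t1,whs2,whs1)): drop {truck_at(t1,whs1)}, keep {pkg_at(p1,whs1), pkg_at(p2,whs2)}, require {truck_at(t1,whs2)}
    → {pkg_at(p1,whs1), pkg_at(p2,whs2), truck_at(t1,whs2)}
  through step 1 (drive(t1,portA,whs2)): drop {truck_at(t1,whs2)}, keep {pkg_at(p1,whs1), pkg_at(p2,whs2)}, require {truck_at(t1,portA)}
    → {pkg_at(p1,whs1), pkg_at(p2,whs2), truck_at(t1,portA)}

== RESULT ==
["pkg_at(p1,whs1)", "pkg_at(p2,whs2)", "truck_at(t1,portA)"]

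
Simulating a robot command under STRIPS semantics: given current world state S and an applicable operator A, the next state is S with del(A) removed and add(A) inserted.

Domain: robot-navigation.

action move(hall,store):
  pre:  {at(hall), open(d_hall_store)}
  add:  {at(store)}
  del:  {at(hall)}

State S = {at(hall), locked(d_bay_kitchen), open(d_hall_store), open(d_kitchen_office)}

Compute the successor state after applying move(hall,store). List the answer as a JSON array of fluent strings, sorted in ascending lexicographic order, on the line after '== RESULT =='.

Progress:
  pre ⊆ S: {at(hall), open(d_hall_store)} ⊆ S  — applicable
  S \ del = {locked(d_bay_kitchen), open(d_hall_store), open(d_kitchen_office)}
  ∪ add   = {at(store), locked(d_bay_kitchen), open(d_hall_store), open(d_kitchen_office)}

== RESULT ==
["at(store)", "locked(d_bay_kitchen)", "open(d_hall_store)", "open(d_kitchen_office)"]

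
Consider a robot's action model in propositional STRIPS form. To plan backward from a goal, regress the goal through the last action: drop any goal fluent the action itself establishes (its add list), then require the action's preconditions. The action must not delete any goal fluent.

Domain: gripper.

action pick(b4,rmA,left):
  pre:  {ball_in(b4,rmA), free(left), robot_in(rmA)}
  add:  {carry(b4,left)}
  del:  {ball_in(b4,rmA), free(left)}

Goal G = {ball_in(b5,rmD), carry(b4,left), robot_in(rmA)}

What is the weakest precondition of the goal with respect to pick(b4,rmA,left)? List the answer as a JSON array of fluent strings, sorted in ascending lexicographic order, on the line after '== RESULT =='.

Regress:
  G ∩ del = {}  (empty — regression defined)
  G \ add = {ball_in(b5,rmD), carry(b4,left), robot_in(rmA)} \ {carry(b4,left)} = {ball_in(b5,rmD), robot_in(rmA)}
  ∪ pre   = {ball_in(b5,rmD), robot_in(rmA)} ∪ {ball_in(b4,rmA), free(left), robot_in(rmA)}
          = {ball_in(b4,rmA), ball_in(b5,rmD), free(left), robot_in(rmA)}

== RESULT ==
["ball_in(b4,rmA)", "ball_in(b5,rmD)", "free(left)", "robot_in(rmA)"]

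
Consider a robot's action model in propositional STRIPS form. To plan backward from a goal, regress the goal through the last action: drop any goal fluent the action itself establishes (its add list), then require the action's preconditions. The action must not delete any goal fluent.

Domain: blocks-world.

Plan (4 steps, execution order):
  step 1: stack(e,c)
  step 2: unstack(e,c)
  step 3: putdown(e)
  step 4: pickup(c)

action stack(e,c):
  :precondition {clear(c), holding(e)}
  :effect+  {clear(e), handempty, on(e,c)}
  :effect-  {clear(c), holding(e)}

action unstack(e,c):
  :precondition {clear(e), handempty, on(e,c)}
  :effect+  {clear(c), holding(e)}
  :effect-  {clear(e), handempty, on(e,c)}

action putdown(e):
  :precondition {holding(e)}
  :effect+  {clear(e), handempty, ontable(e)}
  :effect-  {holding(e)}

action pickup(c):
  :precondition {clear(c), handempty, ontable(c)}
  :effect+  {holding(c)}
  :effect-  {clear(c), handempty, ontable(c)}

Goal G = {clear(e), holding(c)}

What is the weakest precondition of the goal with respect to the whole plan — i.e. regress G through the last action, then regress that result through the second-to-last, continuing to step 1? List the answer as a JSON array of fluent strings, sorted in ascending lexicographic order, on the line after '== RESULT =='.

Regress step by step:
  through step 4 (pickup(c)): drop {holding(c)}, keep {clear(e)}, require {clear(c), handempty, ontable(c)}
    → {clear(c), clear(e), handempty, ontable(c)}
  through step 3 (putdown(e)): drop {clear(e), handempty}, keep {clear(c), ontable(c)}, require {holding(e)}
    → {clear(c), holding(e), ontable(c)}
  through step 2 (unstack(e,c)): drop {clear(c), holding(e)}, keep {ontable(c)}, require {clear(e), handempty, on(e,c)}
    → {clear(e), handempty, on(e,c), ontable(c)}
  through step 1 (stack(e,c)): drop {clear(e), handempty, on(e,c)}, keep {ontable(c)}, require {clear(c), holding(e)}
    → {clear(c), holding(e), ontable(c)}

== RESULT ==
["clear(c)", "holding(e)", "ontable(c)"]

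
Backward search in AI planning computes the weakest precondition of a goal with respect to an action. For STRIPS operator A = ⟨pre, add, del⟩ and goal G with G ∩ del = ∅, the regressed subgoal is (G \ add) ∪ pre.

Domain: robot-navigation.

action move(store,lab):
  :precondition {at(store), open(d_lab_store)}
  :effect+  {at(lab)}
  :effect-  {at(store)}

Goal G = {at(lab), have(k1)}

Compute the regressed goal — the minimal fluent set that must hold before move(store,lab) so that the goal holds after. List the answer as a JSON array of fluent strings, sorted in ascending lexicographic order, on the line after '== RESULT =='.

Regress:
  G ∩ del = {}  (empty — regression defined)
  G \ add = {at(lab), have(k1)} \ {at(lab)} = {have(k1)}
  ∪ pre   = {have(k1)} ∪ {at(store), open(d_lab_store)}
          = {at(store), have(k1), open(d_lab_store)}

== RESULT ==
["at(store)", "have(k1)", "open(d_lab_store)"]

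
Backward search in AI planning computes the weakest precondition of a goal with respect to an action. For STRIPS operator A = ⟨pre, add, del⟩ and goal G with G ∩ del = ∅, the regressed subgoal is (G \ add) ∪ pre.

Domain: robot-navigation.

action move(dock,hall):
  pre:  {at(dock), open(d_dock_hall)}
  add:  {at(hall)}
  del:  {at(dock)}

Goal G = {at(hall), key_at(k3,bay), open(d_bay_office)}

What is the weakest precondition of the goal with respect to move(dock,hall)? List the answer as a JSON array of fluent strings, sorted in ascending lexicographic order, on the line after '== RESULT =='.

Compute (G \ add) ∪ pre:
  G ∩ del = {}  (empty — regression defined)
  G \ add = {at(hall), key_at(k3,bay), open(d_bay_office)} \ {at(hall)} = {key_at(k3,bay), open(d_bay_office)}
  ∪ pre   = {key_at(k3,bay), open(d_bay_office)} ∪ {at(dock), open(d_dock_hall)}
          = {at(dock), key_at(k3,bay), open(d_bay_office), open(d_dock_hall)}

== RESULT ==
["at(dock)", "key_at(k3,bay)", "open(d_bay_office)", "open(d_dock_hall)"]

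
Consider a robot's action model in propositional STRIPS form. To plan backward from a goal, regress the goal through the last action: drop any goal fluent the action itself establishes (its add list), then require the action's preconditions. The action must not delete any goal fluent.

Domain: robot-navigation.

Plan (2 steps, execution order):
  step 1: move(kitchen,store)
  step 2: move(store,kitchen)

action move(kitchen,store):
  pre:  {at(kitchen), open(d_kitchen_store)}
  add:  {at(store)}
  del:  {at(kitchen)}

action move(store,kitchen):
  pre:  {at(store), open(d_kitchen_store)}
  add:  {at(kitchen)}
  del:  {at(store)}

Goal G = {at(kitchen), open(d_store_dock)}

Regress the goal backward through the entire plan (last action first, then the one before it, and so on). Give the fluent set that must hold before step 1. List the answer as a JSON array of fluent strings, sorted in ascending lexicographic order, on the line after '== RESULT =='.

Work backward from the goal:
  through step 2 (move(store,kitchen)): drop {at(kitchen)}, keep {open(d_store_dock)}, require {at(store), open(d_kitchen_store)}
    → {at(store), open(d_kitchen_store), open(d_store_dock)}
  through step 1 (move(kitchen,store)): drop {at(store)}, keep {open(d_kitchen_store), open(d_store_dock)}, require {at(kitchen), open(d_kitchen_store)}
    → {at(kitchen), open(d_kitchen_store), open(d_store_dock)}

== RESULT ==
["at(kitchen)", "open(d_kitchen_store)", "open(d_store_dock)"]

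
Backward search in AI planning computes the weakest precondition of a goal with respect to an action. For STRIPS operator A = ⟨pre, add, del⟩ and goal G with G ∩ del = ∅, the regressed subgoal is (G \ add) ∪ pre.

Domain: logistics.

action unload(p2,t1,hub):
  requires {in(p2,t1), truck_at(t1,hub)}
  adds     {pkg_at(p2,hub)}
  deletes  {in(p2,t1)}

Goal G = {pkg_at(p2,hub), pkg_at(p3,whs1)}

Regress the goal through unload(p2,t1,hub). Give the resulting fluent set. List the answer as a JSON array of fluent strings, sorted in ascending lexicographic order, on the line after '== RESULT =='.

Regress:
  G ∩ del = {}  (empty — regression defined)
  G \ add = {pkg_at(p2,hub), pkg_at(p3,whs1)} \ {pkg_at(p2,hub)} = {pkg_at(p3,whs1)}
  ∪ pre   = {pkg_at(p3,whs1)} ∪ {in(p2,t1), truck_at(t1,hub)}
          = {in(p2,t1), pkg_at(p3,whs1), truck_at(t1,hub)}

== RESULT ==
["in(p2,t1)", "pkg_at(p3,whs1)", "truck_at(t1,hub)"]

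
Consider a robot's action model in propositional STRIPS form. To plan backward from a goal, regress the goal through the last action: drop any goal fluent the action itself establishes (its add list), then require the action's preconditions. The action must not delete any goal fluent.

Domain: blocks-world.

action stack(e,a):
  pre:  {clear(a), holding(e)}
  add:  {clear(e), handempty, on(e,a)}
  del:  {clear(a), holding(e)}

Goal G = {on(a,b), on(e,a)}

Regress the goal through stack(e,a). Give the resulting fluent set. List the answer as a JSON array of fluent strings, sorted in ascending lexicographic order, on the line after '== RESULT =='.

Regress:
  G ∩ del = {}  (empty — regression defined)
  G \ add = {on(a,b), on(e,a)} \ {clear(e), handempty, on(e,a)} = {on(a,b)}
  ∪ pre   = {on(a,b)} ∪ {clear(a), holding(e)}
          = {clear(a), holding(e), on(a,b)}

== RESULT ==
["clear(a)", "holding(e)", "on(a,b)"]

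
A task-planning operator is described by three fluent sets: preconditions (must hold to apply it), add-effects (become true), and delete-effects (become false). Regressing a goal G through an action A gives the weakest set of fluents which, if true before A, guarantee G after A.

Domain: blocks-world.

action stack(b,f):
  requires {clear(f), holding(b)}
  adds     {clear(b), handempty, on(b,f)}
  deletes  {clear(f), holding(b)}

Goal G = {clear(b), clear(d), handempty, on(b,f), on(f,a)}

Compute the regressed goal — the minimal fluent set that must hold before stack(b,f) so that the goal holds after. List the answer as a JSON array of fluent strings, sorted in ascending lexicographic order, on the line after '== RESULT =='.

Regress:
  G ∩ del = {}  (empty — regression defined)
  G \ add = {clear(b), clear(d), handempty, on(b,f), on(f,a)} \ {clear(b), handempty, on(b,f)} = {clear(d), on(f,a)}
  ∪ pre   = {clear(d), on(f,a)} ∪ {clear(f), holding(b)}
          = {clear(d), clear(f), holding(b), on(f,a)}

== RESULT ==
["clear(d)", "clear(f)", "holding(b)", "on(f,a)"]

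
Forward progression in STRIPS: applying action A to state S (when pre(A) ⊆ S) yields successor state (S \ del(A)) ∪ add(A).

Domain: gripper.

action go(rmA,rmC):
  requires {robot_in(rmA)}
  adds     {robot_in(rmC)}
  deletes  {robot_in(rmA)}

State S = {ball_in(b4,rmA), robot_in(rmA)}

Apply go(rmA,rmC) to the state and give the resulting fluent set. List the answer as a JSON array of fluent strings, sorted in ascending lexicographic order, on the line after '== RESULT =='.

Progress:
  pre ⊆ S: {robot_in(rmA)} ⊆ S  — applicable
  S \ del = {ball_in(b4,rmA)}
  ∪ add   = {ball_in(b4,rmA), robot_in(rmC)}

== RESULT ==
["ball_in(b4,rmA)", "robot_in(rmC)"]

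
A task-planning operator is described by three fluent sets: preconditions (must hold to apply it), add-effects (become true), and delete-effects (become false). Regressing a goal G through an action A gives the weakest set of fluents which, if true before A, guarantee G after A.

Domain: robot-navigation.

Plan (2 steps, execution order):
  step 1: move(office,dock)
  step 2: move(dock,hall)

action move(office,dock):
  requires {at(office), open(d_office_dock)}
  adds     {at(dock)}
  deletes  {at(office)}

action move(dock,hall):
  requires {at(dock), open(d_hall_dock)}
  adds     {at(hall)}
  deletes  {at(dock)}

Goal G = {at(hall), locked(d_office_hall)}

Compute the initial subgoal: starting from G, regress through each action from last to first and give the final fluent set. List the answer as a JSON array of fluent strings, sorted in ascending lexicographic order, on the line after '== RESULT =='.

Work backward from the goal:
  through step 2 (move(dock,hall)): drop {at(hall)}, keep {locked(d_office_hall)}, require {at(dock), open(d_hall_dock)}
    → {at(dock), locked(d_office_hall), open(d_hall_dock)}
  through step 1 (move(office,dock)): drop {at(dock)}, keep {locked(d_office_hall), open(d_hall_dock)}, require {at(office), open(d_office_dock)}
    → {at(office), locked(d_office_hall), open(d_hall_dock), open(d_office_dock)}

== RESULT ==
["at(office)", "locked(d_office_hall)", "open(d_hall_dock)", "open(d_office_dock)"]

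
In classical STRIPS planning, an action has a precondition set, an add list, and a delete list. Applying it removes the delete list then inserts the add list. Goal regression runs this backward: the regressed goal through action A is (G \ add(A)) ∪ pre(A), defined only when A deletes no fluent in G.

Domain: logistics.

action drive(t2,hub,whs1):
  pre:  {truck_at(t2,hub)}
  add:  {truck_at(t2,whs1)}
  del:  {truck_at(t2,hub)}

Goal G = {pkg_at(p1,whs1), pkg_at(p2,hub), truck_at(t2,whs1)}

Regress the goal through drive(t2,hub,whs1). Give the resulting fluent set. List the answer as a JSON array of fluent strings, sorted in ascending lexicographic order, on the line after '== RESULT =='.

Regress:
  G ∩ del = {}  (empty — regression defined)
  G \ add = {pkg_at(p1,whs1), pkg_at(p2,hub), truck_at(t2,whs1)} \ {truck_at(t2,whs1)} = {pkg_at(p1,whs1), pkg_at(p2,hub)}
  ∪ pre   = {pkg_at(p1,whs1), pkg_at(p2,hub)} ∪ {truck_at(t2,hub)}
          = {pkg_at(p1,whs1), pkg_at(p2,hub), truck_at(t2,hub)}

== RESULT ==
["pkg_at(p1,whs1)", "pkg_at(p2,hub)", "truck_at(t2,hub)"]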